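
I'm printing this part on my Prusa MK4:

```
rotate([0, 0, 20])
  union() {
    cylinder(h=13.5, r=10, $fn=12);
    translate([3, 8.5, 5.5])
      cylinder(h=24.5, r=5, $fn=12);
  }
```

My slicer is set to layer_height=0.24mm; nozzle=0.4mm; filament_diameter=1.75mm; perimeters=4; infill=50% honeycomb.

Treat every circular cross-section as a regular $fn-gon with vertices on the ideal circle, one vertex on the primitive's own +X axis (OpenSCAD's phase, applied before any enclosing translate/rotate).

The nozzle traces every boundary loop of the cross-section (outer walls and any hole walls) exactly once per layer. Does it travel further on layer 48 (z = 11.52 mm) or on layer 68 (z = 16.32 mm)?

Layer 48 (z = 11.52): the r=10 cylinder contributes a regular 12-gon of circumradius 10 (perimeter = 2·12·10.000·sin(180°/12) = 62.12 mm); the r=5 cylinder at (3, 8.5) contributes a regular 12-gon of circumradius 5 (perimeter = 2·12·5.000·sin(180°/12) = 31.06 mm); Merging all regions: the regions partially overlap (shared area 40.81 mm²), so the edge portions inside another operand are dropped and the merged outline is re-measured after clipping — boundary = 68.54 mm; (rotated 20° about Z; rotation is an isometry so areas/perimeters/island counts are preserved). So its perimeter = 68.54 mm. Layer 68 (z = 16.32): the cylinder is not intersected at this z (z outside [0, 13.5]); the r=5 cylinder at (3, 8.5) gives a regular 12-gon of circumradius 5 (constant along its height) (perimeter = 2·12·5.000·sin(180°/12) = 31.06 mm); Taking the union: only the r=5 cylinder at (3, 8.5) is present, so the union is just that shape — boundary = 31.06 mm; (rotated 20° about Z; rotation is an isometry so areas/perimeters/island counts are preserved). So its perimeter = 31.06 mm. Layer 48 is larger (68.54 vs 31.06 mm).

layer 48 (z = 11.52 mm)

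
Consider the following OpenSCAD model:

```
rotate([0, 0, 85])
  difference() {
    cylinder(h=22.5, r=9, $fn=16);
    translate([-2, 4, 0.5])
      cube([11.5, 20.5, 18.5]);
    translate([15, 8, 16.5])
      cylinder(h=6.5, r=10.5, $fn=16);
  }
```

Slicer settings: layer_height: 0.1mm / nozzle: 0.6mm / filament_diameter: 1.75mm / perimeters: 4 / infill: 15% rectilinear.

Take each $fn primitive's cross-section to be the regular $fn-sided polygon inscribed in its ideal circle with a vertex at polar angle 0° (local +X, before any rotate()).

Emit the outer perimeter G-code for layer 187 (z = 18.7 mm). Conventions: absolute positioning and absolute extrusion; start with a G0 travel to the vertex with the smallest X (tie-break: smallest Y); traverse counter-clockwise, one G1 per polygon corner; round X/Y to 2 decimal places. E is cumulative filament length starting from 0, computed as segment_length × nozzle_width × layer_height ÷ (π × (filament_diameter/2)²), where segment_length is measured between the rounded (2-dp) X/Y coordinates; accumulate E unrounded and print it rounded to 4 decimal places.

At z = 18.7 mm: the r=9 cylinder gives a regular 16-gon of circumradius 9 (constant along its height); the cube at (-2, 4) is present — its section is the full 11.5×20.5 rectangle; the cylinder at (15, 8): section is a regular 16-gon, circumradius r=10.5; After the difference (first − rest): starting from the r=9 cylinder, the 11.5×20.5 cube at (-2, 4) partially overlaps it — only the 37.26 mm² overlap (of its 235.75 mm²) is removed, clipping the outline; the r=10.5 cylinder at (15, 8) partially overlaps it — only the 7.80 mm² overlap (of its 337.53 mm²) is removed, clipping the outline — 1 connected region; (rotated 85° about Z; rotation is an isometry so areas/perimeters/island counts are preserved). The outline is a single polygon with 17 vertices. Extrusion per mm of travel: 0.6 × 0.1 / (π × 0.875²) = 0.024945. Accumulating E over each segment gives final E = 1.4317.

G0 X-8.74 Y-1.24 Z18.70
G1 X-8.58 Y-2.71 E0.0369
G1 X-6.89 Y-5.79 E0.1245
G1 X-4.16 Y-7.98 E0.2118
G1 X-0.78 Y-8.97 E0.2997
G1 X2.71 Y-8.58 E0.3873
G1 X5.79 Y-6.89 E0.4749
G1 X7.98 Y-4.16 E0.5622
G1 X8.97 Y-0.78 E0.6501
G1 X8.58 Y2.71 E0.7377
G1 X6.89 Y5.79 E0.8253
G1 X4.16 Y7.98 E0.9126
G1 X1.11 Y8.87 E0.9919
G1 X0.09 Y7.60 E1.0325
G1 X-3.50 Y5.63 E1.1347
G1 X-3.52 Y5.62 E1.1352
G1 X-4.16 Y-1.64 E1.3170
G1 X-8.74 Y-1.24 E1.4317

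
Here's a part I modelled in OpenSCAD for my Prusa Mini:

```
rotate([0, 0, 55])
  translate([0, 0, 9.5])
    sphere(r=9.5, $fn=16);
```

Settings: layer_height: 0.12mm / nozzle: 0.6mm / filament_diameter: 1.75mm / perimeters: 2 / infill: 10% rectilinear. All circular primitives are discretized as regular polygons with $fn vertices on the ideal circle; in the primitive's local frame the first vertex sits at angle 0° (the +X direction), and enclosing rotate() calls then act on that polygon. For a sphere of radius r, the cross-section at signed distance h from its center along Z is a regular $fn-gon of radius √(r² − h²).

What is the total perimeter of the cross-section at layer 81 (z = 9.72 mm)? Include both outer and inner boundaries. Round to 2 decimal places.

59.29 mm

At z = 9.72 mm: the r=9.5 sphere contributes a regular 16-gon of circumradius √(9.5²−0.22²) = 9.497 (perimeter = 2·16·9.497·sin(180°/16) = 59.29 mm); (rotated 55° about Z; rotation is an isometry so areas/perimeters/island counts are preserved). Overall, the cross-section is a single solid region. Total boundary length (outer) = 59.29 mm.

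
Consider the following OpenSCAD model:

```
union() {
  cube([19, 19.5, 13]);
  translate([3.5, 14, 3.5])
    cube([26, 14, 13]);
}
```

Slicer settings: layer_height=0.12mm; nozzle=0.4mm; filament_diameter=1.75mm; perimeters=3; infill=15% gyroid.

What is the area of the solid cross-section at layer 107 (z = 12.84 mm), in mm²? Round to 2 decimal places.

At z = 12.84 mm: the cube (footprint 19×19.5) is included at this height (area 370.50 mm²); the cube at (3.5, 14) is present — its section is the full 26×14 rectangle (area 364.00 mm²); Combining (union): the regions partially overlap — summed areas 734.50 mm² minus the doubly-counted overlap 85.25 mm² gives 649.25 mm² — area = 649.25 mm². Overall, the cross-section is a single solid region. Net area = 649.25 mm².

649.25 mm²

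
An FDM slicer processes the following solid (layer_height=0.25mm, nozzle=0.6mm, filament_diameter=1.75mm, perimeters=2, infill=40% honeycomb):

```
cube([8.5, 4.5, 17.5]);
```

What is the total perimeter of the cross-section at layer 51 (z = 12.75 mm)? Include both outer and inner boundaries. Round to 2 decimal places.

At z = 12.75 mm: the cube is present — its section is the full 8.5×4.5 rectangle (perimeter 26.00 mm). Overall, the cross-section is a single solid region. Total boundary length (outer) = 26.00 mm.

26.00 mm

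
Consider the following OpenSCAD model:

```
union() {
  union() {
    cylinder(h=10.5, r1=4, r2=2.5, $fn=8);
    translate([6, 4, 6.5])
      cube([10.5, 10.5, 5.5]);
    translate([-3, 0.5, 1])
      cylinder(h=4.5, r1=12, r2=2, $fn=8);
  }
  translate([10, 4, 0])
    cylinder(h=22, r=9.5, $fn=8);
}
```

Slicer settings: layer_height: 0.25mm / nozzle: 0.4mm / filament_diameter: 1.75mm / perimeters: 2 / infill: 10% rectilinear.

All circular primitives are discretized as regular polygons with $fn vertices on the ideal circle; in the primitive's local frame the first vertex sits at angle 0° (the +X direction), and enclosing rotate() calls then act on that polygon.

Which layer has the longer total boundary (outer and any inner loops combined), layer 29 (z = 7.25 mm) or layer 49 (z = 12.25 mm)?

Layer 29 (z = 7.25): the cone contributes a regular 8-gon of circumradius 2.964 (interpolated between r1=4 and r2=2.5 at t=0.690) (perimeter = 2·8·2.964·sin(180°/8) = 18.15 mm); the cube at (6, 4) is present — its section is the full 10.5×10.5 rectangle (perimeter 42.00 mm); the cone at (-3, 0.5) is absent (z outside [1, 5.5]); Combining (union): the 2 present regions are separate (no shared area or edge), so areas and boundary lengths simply add and each stays a separate island — boundary = 60.15 mm; the r=9.5 cylinder at (10, 4) contributes a regular 8-gon of circumradius 9.5 (perimeter = 2·8·9.500·sin(180°/8) = 58.17 mm); Combining (union): the regions partially overlap (shared area 89.93 mm²), so the edge portions inside another operand are dropped and the merged outline is re-measured after clipping — boundary = 73.66 mm. So its perimeter = 73.66 mm. Layer 49 (z = 12.25): the cone is absent (z outside [0, 10.5]); the cube at (6, 4) is not intersected at this z (z outside [6.5, 12]); the cone at (-3, 0.5) is absent (z outside [1, 5.5]); Merging all regions: nothing is present at this height; the r=9.5 cylinder at (10, 4) contributes a regular 8-gon of circumradius 9.5 (perimeter = 2·8·9.500·sin(180°/8) = 58.17 mm); Taking the union: only the r=9.5 cylinder at (10, 4) is present, so the union is just that shape — boundary = 58.17 mm. So its perimeter = 58.17 mm. Layer 29 is larger (73.66 vs 58.17 mm).

layer 29 (z = 7.25 mm)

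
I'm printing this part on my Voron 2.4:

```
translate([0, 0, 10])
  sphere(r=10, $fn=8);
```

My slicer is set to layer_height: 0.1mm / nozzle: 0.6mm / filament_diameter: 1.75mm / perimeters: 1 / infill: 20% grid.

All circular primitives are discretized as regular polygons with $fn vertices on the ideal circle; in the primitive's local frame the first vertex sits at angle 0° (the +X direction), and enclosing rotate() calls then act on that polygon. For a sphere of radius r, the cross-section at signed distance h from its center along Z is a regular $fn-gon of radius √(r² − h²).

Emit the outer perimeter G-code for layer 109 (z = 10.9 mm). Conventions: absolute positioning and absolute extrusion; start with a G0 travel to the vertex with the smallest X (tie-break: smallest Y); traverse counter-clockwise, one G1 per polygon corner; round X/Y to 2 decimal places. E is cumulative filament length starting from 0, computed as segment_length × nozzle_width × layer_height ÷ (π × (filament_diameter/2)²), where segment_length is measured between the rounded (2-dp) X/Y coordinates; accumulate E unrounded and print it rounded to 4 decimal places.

At z = 10.9 mm: the r=10 sphere slices to a regular 8-gon of circumradius 9.959 (√(r²−h²) with h=0.9 from center). The outline is a single polygon with 8 vertices. Extrusion per mm of travel: 0.6 × 0.1 / (π × 0.875²) = 0.024945. Accumulating E over each segment gives final E = 1.5210.

G0 X-9.96 Y0.00 Z10.90
G1 X-7.04 Y-7.04 E0.1901
G1 X0.00 Y-9.96 E0.3802
G1 X7.04 Y-7.04 E0.5704
G1 X9.96 Y0.00 E0.7605
G1 X7.04 Y7.04 E0.9506
G1 X0.00 Y9.96 E1.1407
G1 X-7.04 Y7.04 E1.3308
G1 X-9.96 Y0.00 E1.5210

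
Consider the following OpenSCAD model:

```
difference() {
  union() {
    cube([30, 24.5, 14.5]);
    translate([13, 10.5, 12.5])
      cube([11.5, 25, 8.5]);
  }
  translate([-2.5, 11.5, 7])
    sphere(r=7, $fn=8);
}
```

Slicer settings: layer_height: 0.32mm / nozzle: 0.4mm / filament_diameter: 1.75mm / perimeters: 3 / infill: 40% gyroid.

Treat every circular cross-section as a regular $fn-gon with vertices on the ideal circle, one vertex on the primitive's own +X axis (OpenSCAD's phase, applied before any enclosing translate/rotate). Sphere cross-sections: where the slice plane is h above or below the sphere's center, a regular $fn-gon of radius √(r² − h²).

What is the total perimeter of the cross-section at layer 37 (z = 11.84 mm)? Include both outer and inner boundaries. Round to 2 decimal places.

111.03 mm

At z = 11.84 mm: the cube (footprint 30×24.5) is included at this height (perimeter 109.00 mm); the cube at (13, 10.5) is absent (z outside [12.5, 21]); Combining (union): only the 30×24.5 cube is present, so the union is just that shape — boundary = 109.00 mm; the r=7 sphere at (-2.5, 11.5) contributes a regular 8-gon of circumradius √(7²−4.84²) = 5.057 (perimeter = 2·8·5.057·sin(180°/8) = 30.96 mm); Subtracting the remaining from the first: starting from the result so far, the r=7 sphere at (-2.5, 11.5) partially overlaps it — only the 13.47 mm² overlap (of its 72.34 mm²) is removed, clipping the outline — boundary = 111.03 mm. Overall, the cross-section is a single solid region. Total boundary length (outer) = 111.03 mm.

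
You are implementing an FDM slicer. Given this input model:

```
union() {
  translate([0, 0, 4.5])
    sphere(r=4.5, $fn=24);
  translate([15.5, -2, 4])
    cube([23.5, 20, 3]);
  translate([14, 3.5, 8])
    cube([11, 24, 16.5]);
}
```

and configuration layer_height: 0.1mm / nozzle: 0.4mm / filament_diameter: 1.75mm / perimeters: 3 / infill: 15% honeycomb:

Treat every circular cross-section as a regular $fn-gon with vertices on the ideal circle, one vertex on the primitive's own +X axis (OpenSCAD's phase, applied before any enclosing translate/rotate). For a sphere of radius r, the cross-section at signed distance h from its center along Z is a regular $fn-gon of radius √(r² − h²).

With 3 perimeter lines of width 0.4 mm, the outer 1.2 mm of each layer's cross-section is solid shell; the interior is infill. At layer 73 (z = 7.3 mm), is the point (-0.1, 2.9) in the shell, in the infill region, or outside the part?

At z = 7.3 mm: the r=4.5 sphere slices to a regular 24-gon of circumradius 3.523 (√(r²−h²) with h=2.8 from center); the cube at (15.5, -2) is absent (z outside [4, 7]); the cube at (14, 3.5) is not intersected at this z (z outside [8, 24.5]); Taking the union: only the r=4.5 sphere is present, so the union is just that shape — 1 connected region. Overall, the cross-section is a single solid region. The nearest boundary edge runs (0.00, 3.52)→(-0.91, 3.40); distance from the point to it = 0.60 mm. The point is inside the cross-section, 0.60 mm from the nearest boundary — within the 1.2 mm shell band (3 × 0.4).

shell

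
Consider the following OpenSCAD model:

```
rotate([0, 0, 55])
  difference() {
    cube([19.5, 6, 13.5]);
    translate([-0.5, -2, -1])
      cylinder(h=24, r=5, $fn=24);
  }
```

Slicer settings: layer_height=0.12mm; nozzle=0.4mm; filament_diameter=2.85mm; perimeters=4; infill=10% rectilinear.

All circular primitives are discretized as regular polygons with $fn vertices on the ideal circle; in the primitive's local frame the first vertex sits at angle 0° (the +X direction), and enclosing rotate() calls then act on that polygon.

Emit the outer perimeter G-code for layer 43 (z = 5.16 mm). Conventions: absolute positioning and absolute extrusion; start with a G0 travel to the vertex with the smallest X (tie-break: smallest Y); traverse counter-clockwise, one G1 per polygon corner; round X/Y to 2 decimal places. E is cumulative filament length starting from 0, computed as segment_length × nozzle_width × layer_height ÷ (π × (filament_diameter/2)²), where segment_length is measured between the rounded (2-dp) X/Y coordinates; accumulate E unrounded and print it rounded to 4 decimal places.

At z = 5.16 mm: the cube is present — its section is the full 19.5×6 rectangle; the r=5 cylinder at (-0.5, -2) contributes a regular 24-gon of circumradius 5; Subtracting the remaining from the first: starting from the 19.5×6 cube, the r=5 cylinder at (-0.5, -2) partially overlaps it — only the 8.26 mm² overlap (of its 77.65 mm²) is removed, clipping the outline — 1 connected region; (whole slice rotated 55° about Z — lengths, areas and connectivity unchanged). The outline is a single polygon with 9 vertices. Extrusion per mm of travel: 0.4 × 0.12 / (π × 1.425²) = 0.007524. Accumulating E over each segment gives final E = 0.3707.

G0 X-4.91 Y3.44 Z5.16
G1 X-2.40 Y1.68 E0.0231
G1 X-1.86 Y2.27 E0.0291
G1 X-0.76 Y2.97 E0.0389
G1 X0.48 Y3.37 E0.0487
G1 X1.79 Y3.42 E0.0586
G1 X2.32 Y3.31 E0.0626
G1 X11.18 Y15.97 E0.1789
G1 X6.27 Y19.41 E0.2240
G1 X-4.91 Y3.44 E0.3707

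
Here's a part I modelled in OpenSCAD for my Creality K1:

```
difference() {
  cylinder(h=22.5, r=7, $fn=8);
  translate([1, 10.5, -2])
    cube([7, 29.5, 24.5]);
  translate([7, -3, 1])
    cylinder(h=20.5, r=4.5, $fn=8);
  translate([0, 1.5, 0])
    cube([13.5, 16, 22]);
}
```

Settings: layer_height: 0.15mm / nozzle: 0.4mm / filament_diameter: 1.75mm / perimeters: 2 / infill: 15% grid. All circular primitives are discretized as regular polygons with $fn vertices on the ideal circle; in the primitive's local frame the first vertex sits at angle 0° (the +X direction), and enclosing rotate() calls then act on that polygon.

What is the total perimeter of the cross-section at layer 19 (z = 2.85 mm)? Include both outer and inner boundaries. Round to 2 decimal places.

46.44 mm

At z = 2.85 mm: the r=7 cylinder contributes a regular 8-gon of circumradius 7 (perimeter = 2·8·7.000·sin(180°/8) = 42.86 mm); the cube at (1, 10.5) is present — its section is the full 7×29.5 rectangle (perimeter 73.00 mm); the cylinder at (7, -3): section is a regular 8-gon, circumradius r=4.5 (perimeter = 2·8·4.500·sin(180°/8) = 27.55 mm); the cube at (0, 1.5) (footprint 13.5×16) is included at this height (perimeter 59.00 mm); After the difference (first − rest): starting from the r=7 cylinder, the 7×29.5 cube at (1, 10.5) misses the remaining region (no effect); the r=4.5 cylinder at (7, -3) partially overlaps it — only the 17.31 mm² overlap (of its 57.28 mm²) is removed, clipping the outline; the 13.5×16 cube at (0, 1.5) partially overlaps it — only the 24.61 mm² overlap (of its 216.00 mm²) is removed, clipping the outline — boundary = 46.44 mm. Overall, the cross-section is a single solid region. Total boundary length (outer) = 46.44 mm.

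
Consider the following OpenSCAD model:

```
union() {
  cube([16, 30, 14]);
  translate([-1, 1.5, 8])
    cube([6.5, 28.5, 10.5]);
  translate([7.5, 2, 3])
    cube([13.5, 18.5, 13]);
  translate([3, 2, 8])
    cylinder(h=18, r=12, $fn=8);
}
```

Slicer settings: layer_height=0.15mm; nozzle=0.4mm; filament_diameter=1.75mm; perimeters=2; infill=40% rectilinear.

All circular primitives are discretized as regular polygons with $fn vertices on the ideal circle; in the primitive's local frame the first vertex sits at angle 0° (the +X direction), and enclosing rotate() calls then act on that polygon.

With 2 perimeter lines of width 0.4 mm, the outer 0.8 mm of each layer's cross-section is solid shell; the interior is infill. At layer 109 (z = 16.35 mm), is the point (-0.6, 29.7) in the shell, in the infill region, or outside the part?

shell

At z = 16.35 mm: the cube is not intersected at this z (z outside [0, 14]); the 6.5×28.5 cube at (-1, 1.5) contributes its full rectangle; the cube at (7.5, 2) is not intersected at this z (z outside [3, 16]); the cylinder at (3, 2): section is a regular 8-gon, circumradius r=12; Taking the union: the regions partially overlap (shared area 76.64 mm²), so overlapping operands fuse into one piece — 1 connected region. Overall, the cross-section is a single solid region. The nearest boundary edge runs (-1.00, 30.00)→(5.50, 30.00); distance from the point to it = 0.30 mm. The point is inside the cross-section, 0.30 mm from the nearest boundary — within the 0.8 mm shell band (2 × 0.4).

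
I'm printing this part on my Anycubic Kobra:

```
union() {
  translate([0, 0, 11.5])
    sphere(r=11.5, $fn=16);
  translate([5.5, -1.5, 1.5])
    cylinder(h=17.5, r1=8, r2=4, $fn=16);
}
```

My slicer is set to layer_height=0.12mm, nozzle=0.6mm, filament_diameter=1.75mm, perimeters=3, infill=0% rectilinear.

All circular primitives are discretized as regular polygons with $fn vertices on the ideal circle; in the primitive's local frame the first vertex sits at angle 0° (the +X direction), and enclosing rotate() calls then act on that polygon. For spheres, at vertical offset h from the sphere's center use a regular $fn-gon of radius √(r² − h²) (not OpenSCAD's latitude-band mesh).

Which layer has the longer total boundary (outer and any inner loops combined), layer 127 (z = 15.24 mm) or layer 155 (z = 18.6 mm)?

Layer 127 (z = 15.24): the r=11.5 sphere slices to a regular 16-gon of circumradius 10.875 (√(r²−h²) with h=3.74 from center) (perimeter = 2·16·10.875·sin(180°/16) = 67.89 mm); the cone at (5.5, -1.5): at t=0.785 of its height the radius interpolates to r₁+(r₂−r₁)t = 4.859, giving a regular 16-gon of that circumradius (perimeter = 2·16·4.859·sin(180°/16) = 30.34 mm); Taking the union: the cone at (5.5, -1.5) lies entirely inside the r=11.5 sphere, so the union is just the r=11.5 sphere — boundary = 67.89 mm. So its perimeter = 67.89 mm. Layer 155 (z = 18.6): the sphere: section is a regular 16-gon, circumradius = √(r²−h²) = √(11.5²−7.1²) = 9.047 (perimeter = 2·16·9.047·sin(180°/16) = 56.48 mm); the cone at (5.5, -1.5): at t=0.977 of its height the radius interpolates to r₁+(r₂−r₁)t = 4.091, giving a regular 16-gon of that circumradius (perimeter = 2·16·4.091·sin(180°/16) = 25.54 mm); Merging all regions: the regions partially overlap (shared area 47.86 mm²), so the edge portions inside another operand are dropped and the merged outline is re-measured after clipping — boundary = 57.12 mm. So its perimeter = 57.12 mm. Layer 127 is larger (67.89 vs 57.12 mm).

layer 127 (z = 15.24 mm)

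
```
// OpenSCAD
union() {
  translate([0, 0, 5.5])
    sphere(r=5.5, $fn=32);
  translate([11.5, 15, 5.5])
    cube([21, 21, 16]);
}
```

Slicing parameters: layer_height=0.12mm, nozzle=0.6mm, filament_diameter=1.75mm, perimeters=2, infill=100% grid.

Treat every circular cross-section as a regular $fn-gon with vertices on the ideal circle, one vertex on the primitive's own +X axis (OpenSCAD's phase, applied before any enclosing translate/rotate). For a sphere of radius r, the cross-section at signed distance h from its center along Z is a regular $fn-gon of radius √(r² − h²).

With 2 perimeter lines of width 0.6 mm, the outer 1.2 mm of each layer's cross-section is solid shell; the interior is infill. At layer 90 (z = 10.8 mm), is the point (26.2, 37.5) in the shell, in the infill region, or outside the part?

outside

At z = 10.8 mm: the r=5.5 sphere contributes a regular 32-gon of circumradius √(5.5²−5.3²) = 1.470; the cube at (11.5, 15) (footprint 21×21) is included at this height; Combining (union): the 2 present regions are separate (no shared area or edge), so areas and boundary lengths simply add and each stays a separate island — 2 connected regions. Overall, the cross-section has 2 separate islands. The nearest boundary edge runs (11.50, 36.00)→(32.50, 36.00); distance from the point to it = 1.50 mm. The point is not inside any of the regions above, so it lies outside the cross-section (1.50 mm from the nearest boundary).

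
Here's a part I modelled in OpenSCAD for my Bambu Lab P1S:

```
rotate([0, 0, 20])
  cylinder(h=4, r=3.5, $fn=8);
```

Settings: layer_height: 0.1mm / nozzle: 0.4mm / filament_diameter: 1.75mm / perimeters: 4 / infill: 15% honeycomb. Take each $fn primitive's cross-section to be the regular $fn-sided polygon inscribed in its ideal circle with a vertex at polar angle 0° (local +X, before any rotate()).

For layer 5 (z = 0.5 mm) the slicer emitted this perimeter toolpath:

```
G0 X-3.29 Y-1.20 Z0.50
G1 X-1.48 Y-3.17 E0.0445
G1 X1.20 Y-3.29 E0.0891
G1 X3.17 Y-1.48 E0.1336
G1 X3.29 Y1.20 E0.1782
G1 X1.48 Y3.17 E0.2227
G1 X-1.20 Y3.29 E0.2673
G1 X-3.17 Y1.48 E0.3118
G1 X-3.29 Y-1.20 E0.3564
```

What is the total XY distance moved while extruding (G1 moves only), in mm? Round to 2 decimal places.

Sum the Euclidean lengths of each G1 segment: total = 21.43 mm.

21.43 mm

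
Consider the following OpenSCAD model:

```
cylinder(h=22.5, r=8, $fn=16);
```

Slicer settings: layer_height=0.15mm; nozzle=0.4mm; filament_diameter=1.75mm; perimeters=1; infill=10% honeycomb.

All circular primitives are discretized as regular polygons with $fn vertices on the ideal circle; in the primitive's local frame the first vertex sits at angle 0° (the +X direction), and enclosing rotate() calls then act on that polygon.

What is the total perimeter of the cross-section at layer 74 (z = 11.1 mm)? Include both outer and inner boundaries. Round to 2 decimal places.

49.94 mm

At z = 11.1 mm: the r=8 cylinder gives a regular 16-gon of circumradius 8 (constant along its height) (perimeter = 2·16·8.000·sin(180°/16) = 49.94 mm). Overall, the cross-section is a single solid region. Total boundary length (outer) = 49.94 mm.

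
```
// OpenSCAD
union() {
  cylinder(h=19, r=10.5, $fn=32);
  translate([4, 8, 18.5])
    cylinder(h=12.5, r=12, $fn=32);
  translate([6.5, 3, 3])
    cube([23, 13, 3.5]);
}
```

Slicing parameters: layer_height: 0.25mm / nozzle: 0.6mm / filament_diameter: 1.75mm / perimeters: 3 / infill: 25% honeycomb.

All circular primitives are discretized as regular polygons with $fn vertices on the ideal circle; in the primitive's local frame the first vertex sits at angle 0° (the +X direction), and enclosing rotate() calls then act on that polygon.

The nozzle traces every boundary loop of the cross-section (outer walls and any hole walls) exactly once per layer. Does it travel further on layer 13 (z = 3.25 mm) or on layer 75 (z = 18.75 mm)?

Layer 13 (z = 3.25): the cylinder: section is a regular 32-gon, circumradius r=10.5 (perimeter = 2·32·10.500·sin(180°/32) = 65.87 mm); the cylinder at (4, 8) is not intersected at this z (z outside [18.5, 31]); the cube at (6.5, 3) is present — its section is the full 23×13 rectangle (perimeter 72.00 mm); Taking the union: the regions partially overlap (shared area 11.21 mm²), so the edge portions inside another operand are dropped and the merged outline is re-measured after clipping — boundary = 122.80 mm. So its perimeter = 122.80 mm. Layer 75 (z = 18.75): the r=10.5 cylinder contributes a regular 32-gon of circumradius 10.5 (perimeter = 2·32·10.500·sin(180°/32) = 65.87 mm); the cylinder at (4, 8): section is a regular 32-gon, circumradius r=12 (perimeter = 2·32·12.000·sin(180°/32) = 75.28 mm); the cube at (6.5, 3) is not intersected at this z (z outside [3, 6.5]); Combining (union): the regions partially overlap (shared area 198.63 mm²), so the edge portions inside another operand are dropped and the merged outline is re-measured after clipping — boundary = 89.24 mm. So its perimeter = 89.24 mm. Layer 13 is larger (122.80 vs 89.24 mm).

layer 13 (z = 3.25 mm)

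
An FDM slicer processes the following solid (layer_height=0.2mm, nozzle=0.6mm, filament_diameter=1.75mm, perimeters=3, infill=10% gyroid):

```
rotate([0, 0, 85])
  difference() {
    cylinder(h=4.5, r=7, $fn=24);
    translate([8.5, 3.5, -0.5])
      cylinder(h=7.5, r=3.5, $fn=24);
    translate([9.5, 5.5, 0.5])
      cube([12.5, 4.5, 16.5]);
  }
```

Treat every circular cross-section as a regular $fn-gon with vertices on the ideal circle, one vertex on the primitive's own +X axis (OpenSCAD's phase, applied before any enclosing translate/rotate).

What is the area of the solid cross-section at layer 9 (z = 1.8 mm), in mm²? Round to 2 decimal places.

At z = 1.8 mm: the r=7 cylinder gives a regular 24-gon of circumradius 7 (constant along its height) (area = (24/2)·7.000²·sin(360°/24) = 152.19 mm²); the cylinder at (8.5, 3.5): section is a regular 24-gon, circumradius r=3.5 (area = (24/2)·3.500²·sin(360°/24) = 38.05 mm²); the cube at (9.5, 5.5) is present — its section is the full 12.5×4.5 rectangle (area 56.25 mm²); After the difference (first − rest): starting from the r=7 cylinder (152.19 mm²), the r=3.5 cylinder at (8.5, 3.5) partially overlaps it — only the 3.88 mm² overlap (of its 38.05 mm²) is removed, clipping the outline; the 12.5×4.5 cube at (9.5, 5.5) misses the remaining region (no effect) — area = 148.31 mm²; (rotated 85° about Z; rotation is an isometry so areas/perimeters/island counts are preserved). Overall, the cross-section is a single solid region. Net area = 148.31 mm².

148.31 mm²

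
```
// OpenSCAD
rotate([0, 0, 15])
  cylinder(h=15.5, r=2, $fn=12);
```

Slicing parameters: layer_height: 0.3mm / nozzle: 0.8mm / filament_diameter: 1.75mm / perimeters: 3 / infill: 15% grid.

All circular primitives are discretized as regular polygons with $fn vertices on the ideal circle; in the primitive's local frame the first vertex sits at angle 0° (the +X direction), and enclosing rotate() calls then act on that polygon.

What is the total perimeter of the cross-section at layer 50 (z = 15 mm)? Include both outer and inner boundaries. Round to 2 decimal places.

At z = 15 mm: the r=2 cylinder gives a regular 12-gon of circumradius 2 (constant along its height) (perimeter = 2·12·2.000·sin(180°/12) = 12.42 mm); (rotated 15° about Z; rotation is an isometry so areas/perimeters/island counts are preserved). Overall, the cross-section is a single solid region. Total boundary length (outer) = 12.42 mm.

12.42 mm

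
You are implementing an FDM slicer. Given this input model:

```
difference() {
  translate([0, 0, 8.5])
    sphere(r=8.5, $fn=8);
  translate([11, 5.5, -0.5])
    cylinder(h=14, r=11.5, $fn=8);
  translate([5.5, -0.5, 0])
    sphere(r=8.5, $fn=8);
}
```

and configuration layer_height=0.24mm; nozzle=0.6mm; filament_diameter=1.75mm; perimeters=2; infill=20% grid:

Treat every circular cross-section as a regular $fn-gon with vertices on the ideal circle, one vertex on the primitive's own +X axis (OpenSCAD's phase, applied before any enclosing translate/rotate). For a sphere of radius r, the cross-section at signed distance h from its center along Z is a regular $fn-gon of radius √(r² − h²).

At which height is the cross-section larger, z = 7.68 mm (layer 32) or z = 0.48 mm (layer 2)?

Layer 32 (z = 7.68): the r=8.5 sphere contributes a regular 8-gon of circumradius √(8.5²−0.82²) = 8.460 (area = (8/2)·8.460²·sin(360°/8) = 202.45 mm²); the cylinder at (11, 5.5): section is a regular 8-gon, circumradius r=11.5 (area = (8/2)·11.500²·sin(360°/8) = 374.06 mm²); the r=8.5 sphere at (5.5, -0.5) slices to a regular 8-gon of circumradius 3.642 (√(r²−h²) with h=7.68 from center) (area = (8/2)·3.642²·sin(360°/8) = 37.53 mm²); Subtracting the remaining from the first: starting from the r=8.5 sphere (202.45 mm²), the r=11.5 cylinder at (11, 5.5) partially overlaps it — only the 65.16 mm² overlap (of its 374.06 mm²) is removed, clipping the outline; the r=8.5 sphere at (5.5, -0.5) partially overlaps it — only the 1.51 mm² overlap (of its 37.53 mm²) is removed, clipping the outline — area = 135.78 mm². So its area = 135.78 mm². Layer 2 (z = 0.48): the sphere: section is a regular 8-gon, circumradius = √(r²−h²) = √(8.5²−8.02²) = 2.816 (area = (8/2)·2.816²·sin(360°/8) = 22.43 mm²); the r=11.5 cylinder at (11, 5.5) gives a regular 8-gon of circumradius 11.5 (constant along its height) (area = (8/2)·11.500²·sin(360°/8) = 374.06 mm²); the sphere at (5.5, -0.5): section is a regular 8-gon, circumradius = √(r²−h²) = √(8.5²−0.48²) = 8.486 (area = (8/2)·8.486²·sin(360°/8) = 203.70 mm²); After the difference (first − rest): starting from the r=8.5 sphere (22.43 mm²), the r=11.5 cylinder at (11, 5.5) partially overlaps it — only the 2.99 mm² overlap (of its 374.06 mm²) is removed, clipping the outline; the r=8.5 sphere at (5.5, -0.5) partially overlaps it — only the 19.37 mm² overlap (of its 203.70 mm²) is removed, clipping the outline — area = 0.07 mm². So its area = 0.07 mm². Layer 32 is larger (135.78 vs 0.07 mm²).

layer 32 (z = 7.68 mm)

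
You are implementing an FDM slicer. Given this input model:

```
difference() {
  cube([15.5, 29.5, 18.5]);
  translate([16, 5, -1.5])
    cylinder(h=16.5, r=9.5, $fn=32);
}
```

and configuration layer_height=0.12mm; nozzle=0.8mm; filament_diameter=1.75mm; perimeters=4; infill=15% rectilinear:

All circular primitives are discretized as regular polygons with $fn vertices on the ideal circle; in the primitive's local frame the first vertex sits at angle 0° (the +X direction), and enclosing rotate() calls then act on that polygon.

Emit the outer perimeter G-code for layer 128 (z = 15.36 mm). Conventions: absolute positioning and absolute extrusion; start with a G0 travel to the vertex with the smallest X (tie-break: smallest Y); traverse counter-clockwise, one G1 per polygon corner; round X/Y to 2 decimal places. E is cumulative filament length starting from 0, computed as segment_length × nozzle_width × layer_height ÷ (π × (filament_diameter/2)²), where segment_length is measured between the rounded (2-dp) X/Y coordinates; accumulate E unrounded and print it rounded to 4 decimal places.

At z = 15.36 mm: the cube is present — its section is the full 15.5×29.5 rectangle; the cylinder at (16, 5) is absent (z outside [-1.5, 15]); Subtracting the remaining from the first: none of the subtracted shapes is present at this height, so the 15.5×29.5 cube is unchanged — 1 connected region. The outline is a single polygon with 4 vertices. Extrusion per mm of travel: 0.8 × 0.12 / (π × 0.875²) = 0.039912. Accumulating E over each segment gives final E = 3.5921.

G0 X0.00 Y0.00 Z15.36
G1 X15.50 Y0.00 E0.6186
G1 X15.50 Y29.50 E1.7960
G1 X0.00 Y29.50 E2.4147
G1 X0.00 Y0.00 E3.5921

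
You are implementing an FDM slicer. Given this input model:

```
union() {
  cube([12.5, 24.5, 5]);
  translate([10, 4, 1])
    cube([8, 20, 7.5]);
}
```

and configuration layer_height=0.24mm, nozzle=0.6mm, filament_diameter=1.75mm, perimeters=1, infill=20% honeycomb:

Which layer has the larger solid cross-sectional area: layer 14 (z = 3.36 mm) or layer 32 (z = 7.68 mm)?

Layer 14 (z = 3.36): the cube is present — its section is the full 12.5×24.5 rectangle (area 306.25 mm²); the cube at (10, 4) (footprint 8×20) is included at this height (area 160.00 mm²); Merging all regions: the regions partially overlap — summed areas 466.25 mm² minus the doubly-counted overlap 50.00 mm² gives 416.25 mm² — area = 416.25 mm². So its area = 416.25 mm². Layer 32 (z = 7.68): the cube does not reach this height (z outside [0, 5]); the cube at (10, 4) is present — its section is the full 8×20 rectangle (area 160.00 mm²); Merging all regions: only the 8×20 cube at (10, 4) is present, so the union is just that shape — area = 160.00 mm². So its area = 160.00 mm². Layer 14 is larger (416.25 vs 160.00 mm²).

layer 14 (z = 3.36 mm)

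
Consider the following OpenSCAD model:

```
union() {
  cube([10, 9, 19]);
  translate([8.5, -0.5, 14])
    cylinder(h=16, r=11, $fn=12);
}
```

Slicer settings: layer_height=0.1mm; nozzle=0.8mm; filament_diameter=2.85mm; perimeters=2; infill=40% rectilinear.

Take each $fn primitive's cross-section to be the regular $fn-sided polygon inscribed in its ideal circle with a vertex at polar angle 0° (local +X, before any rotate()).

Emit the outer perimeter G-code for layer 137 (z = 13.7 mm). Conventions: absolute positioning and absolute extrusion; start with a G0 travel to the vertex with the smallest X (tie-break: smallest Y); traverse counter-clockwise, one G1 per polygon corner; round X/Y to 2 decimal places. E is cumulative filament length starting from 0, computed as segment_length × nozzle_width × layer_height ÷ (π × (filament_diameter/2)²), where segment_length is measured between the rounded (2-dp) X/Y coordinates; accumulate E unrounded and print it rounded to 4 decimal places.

At z = 13.7 mm: the 10×9 cube contributes its full rectangle; the cylinder at (8.5, -0.5) does not reach this height (z outside [14, 30]); Merging all regions: only the 10×9 cube is present, so the union is just that shape — 1 connected region. The outline is a single polygon with 4 vertices. Extrusion per mm of travel: 0.8 × 0.1 / (π × 1.425²) = 0.012540. Accumulating E over each segment gives final E = 0.4765.

G0 X0.00 Y0.00 Z13.70
G1 X10.00 Y0.00 E0.1254
G1 X10.00 Y9.00 E0.2383
G1 X0.00 Y9.00 E0.3637
G1 X0.00 Y0.00 E0.4765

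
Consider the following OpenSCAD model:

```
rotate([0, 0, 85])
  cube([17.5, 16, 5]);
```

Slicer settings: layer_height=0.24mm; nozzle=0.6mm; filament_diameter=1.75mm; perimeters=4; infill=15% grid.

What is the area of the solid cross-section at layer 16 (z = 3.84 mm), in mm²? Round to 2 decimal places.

At z = 3.84 mm: the cube is present — its section is the full 17.5×16 rectangle (area 280.00 mm²); (whole slice rotated 85° about Z — lengths, areas and connectivity unchanged). Overall, the cross-section is a single solid region. Net area = 280.00 mm².

280.00 mm²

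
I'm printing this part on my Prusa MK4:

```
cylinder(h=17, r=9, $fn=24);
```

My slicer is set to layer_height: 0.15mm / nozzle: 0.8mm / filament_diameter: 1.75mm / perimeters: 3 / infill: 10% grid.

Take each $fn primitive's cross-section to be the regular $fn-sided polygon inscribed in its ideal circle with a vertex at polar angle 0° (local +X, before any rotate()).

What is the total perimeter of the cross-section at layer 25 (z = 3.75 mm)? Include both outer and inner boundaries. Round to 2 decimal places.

At z = 3.75 mm: the cylinder: section is a regular 24-gon, circumradius r=9 (perimeter = 2·24·9.000·sin(180°/24) = 56.39 mm). Overall, the cross-section is a single solid region. Total boundary length (outer) = 56.39 mm.

56.39 mm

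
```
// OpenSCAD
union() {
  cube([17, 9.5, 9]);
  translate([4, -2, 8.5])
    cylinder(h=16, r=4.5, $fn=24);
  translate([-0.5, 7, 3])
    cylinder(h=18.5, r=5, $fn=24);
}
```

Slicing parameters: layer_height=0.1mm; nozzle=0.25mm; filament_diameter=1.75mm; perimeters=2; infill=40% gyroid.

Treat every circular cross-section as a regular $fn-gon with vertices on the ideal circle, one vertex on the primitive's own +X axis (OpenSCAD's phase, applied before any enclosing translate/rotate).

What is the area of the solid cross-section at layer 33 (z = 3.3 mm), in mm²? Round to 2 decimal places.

211.58 mm²

At z = 3.3 mm: the 17×9.5 cube contributes its full rectangle (area 161.50 mm²); the cylinder at (4, -2) is not intersected at this z (z outside [8.5, 24.5]); the cylinder at (-0.5, 7): section is a regular 24-gon, circumradius r=5 (area = (24/2)·5.000²·sin(360°/24) = 77.65 mm²); Taking the union: the regions partially overlap — summed areas 239.15 mm² minus the doubly-counted overlap 27.56 mm² gives 211.58 mm² — area = 211.58 mm². Overall, the cross-section is a single solid region. Net area = 211.58 mm².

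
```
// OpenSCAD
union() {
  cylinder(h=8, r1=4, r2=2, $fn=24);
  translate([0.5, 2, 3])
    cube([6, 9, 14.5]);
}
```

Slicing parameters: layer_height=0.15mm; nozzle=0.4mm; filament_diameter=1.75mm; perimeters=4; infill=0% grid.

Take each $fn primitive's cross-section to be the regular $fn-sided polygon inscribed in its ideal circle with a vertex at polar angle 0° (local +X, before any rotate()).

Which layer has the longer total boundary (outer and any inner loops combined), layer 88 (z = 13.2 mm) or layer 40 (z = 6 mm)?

Layer 88 (z = 13.2): the cone is not intersected at this z (z outside [0, 8]); the cube at (0.5, 2) (footprint 6×9) is included at this height (perimeter 30.00 mm); Merging all regions: only the 6×9 cube at (0.5, 2) is present, so the union is just that shape — boundary = 30.00 mm. So its perimeter = 30.00 mm. Layer 40 (z = 6): the cone contributes a regular 24-gon of circumradius 2.500 (interpolated between r1=4 and r2=2 at t=0.750) (perimeter = 2·24·2.500·sin(180°/24) = 15.66 mm); the cube at (0.5, 2) (footprint 6×9) is included at this height (perimeter 30.00 mm); Taking the union: the regions partially overlap (shared area 0.25 mm²), so the edge portions inside another operand are dropped and the merged outline is re-measured after clipping — boundary = 43.19 mm. So its perimeter = 43.19 mm. Layer 40 is larger (43.19 vs 30.00 mm).

layer 40 (z = 6 mm)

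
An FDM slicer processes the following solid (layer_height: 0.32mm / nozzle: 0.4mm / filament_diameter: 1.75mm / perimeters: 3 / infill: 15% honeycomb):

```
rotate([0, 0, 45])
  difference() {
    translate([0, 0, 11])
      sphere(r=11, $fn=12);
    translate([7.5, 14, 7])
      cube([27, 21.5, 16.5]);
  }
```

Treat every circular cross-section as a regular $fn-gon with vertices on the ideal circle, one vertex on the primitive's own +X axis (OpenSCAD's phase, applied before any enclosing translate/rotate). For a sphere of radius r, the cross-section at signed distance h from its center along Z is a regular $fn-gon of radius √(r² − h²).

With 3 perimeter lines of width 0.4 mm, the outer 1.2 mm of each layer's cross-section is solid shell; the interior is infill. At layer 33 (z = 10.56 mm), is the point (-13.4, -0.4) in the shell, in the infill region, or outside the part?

At z = 10.56 mm: the r=11 sphere contributes a regular 12-gon of circumradius √(11²−0.44²) = 10.991; the cube at (7.5, 14) is present — its section is the full 27×21.5 rectangle; Taking the first minus the rest: starting from the r=11 sphere, the 27×21.5 cube at (7.5, 14) misses the remaining region (no effect) — 1 connected region; (whole slice rotated 45° about Z — lengths, areas and connectivity unchanged). Overall, the cross-section is a single solid region. Undo the 45° rotation: the query point maps to (-9.758, 9.192) in the un-rotated model frame. The nearest boundary edge runs (-9.52, 5.50)→(-5.50, 9.52); distance from the point to it = 2.78 mm. The point is not inside any of the regions above, so it lies outside the cross-section (2.78 mm from the nearest boundary).

outside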